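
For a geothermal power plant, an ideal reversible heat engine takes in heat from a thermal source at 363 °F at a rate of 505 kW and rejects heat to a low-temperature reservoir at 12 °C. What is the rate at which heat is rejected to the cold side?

T_H = 363 °F → (363 − 32) × 5/9 = 183.89 °C = 457.04 K.
T_C = 12 °C → 12 + 273.15 = 285.15 K.
Since the cycle is reversible, η = 1 − T_C/T_H = 1 − 285.15/457.04 = 0.3761.
For a reversible cycle Q_C/Q_H = T_C/T_H, so Q_C = 505 × 285.15/457.04 = 315 kW.

Q̇_C ≈ 315 kW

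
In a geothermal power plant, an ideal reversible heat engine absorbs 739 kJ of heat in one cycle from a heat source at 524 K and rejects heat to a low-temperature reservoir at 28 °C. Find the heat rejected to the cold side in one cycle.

Q_C ≈ 424.7 kJ

T_C = 28 °C → 28 + 273.15 = 301.15 K.
For a reversible engine, η = 1 − T_C/T_H = 1 − 301.15/524.00 = 0.4253.
For a reversible cycle Q_C/Q_H = T_C/T_H, so Q_C = 739 × 301.15/524.00 = 424.7 kJ.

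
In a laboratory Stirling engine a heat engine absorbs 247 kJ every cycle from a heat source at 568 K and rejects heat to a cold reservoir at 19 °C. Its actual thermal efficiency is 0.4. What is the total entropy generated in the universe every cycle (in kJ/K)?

ΔS_univ ≈ 0.0724 kJ/K

T_C = 19 °C → 19 + 273.15 = 292.15 K.
W = η·Q_H = 0.4 × 247 = 98.80 kJ, so Q_C = Q_H − W = 148.2 kJ.
Reservoir entropy changes: ΔS_H = −Q_H/T_H = −247/568.00 = -0.4349 kJ/K and ΔS_C = +Q_C/T_C = 148.2/292.15 = 0.5073 kJ/K.
ΔS_univ = −Q_H/T_H + Q_C/T_C = 0.0724 kJ/K (> 0, since η = 0.4 < η_Carnot = 0.486).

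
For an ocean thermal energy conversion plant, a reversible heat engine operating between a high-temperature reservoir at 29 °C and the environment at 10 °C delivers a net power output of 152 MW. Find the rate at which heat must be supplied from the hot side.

Q̇_H ≈ 2420 MW

T_H = 29 °C → 29 + 273.15 = 302.15 K.
T_C = 10 °C → 10 + 273.15 = 283.15 K.
Carnot efficiency: η = 1 − T_C/T_H = 1 − 283.15/302.15 = 0.0629.
Q_H = W/η = 152/0.0629 = 2420 MW.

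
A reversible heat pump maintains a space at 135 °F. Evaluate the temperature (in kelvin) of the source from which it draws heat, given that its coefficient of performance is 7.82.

T_H = 135 °F → (135 − 32) × 5/9 = 57.22 °C = 330.37 K.
COP_HP = T_H/(T_H − T_C) ⇒ T_C = T_H·(COP_HP − 1)/COP_HP = 330.37 × (7.82 − 1)/7.82 = 288 K.

T_C ≈ 288 K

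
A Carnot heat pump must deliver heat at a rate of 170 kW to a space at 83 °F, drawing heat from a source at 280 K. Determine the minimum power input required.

T_H = 83 °F → (83 − 32) × 5/9 = 28.33 °C = 301.48 K.
The Carnot heat-pump COP is COP_HP = T_H/(T_H − T_C) = 301.48/21.48 = 14.0334.
W = Q_H/COP_HP = 170/14.0334 = 12.1 kW.

Ẇ_in ≈ 12.1 kW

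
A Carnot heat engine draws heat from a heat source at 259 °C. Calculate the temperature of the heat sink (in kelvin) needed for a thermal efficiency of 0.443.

T_C ≈ 296 K

T_H = 259 °C → 259 + 273.15 = 532.15 K.
From η = 1 − T_C/T_H, T_C = T_H·(1 − η) = 532.15 × (1 − 0.443) = 296 K.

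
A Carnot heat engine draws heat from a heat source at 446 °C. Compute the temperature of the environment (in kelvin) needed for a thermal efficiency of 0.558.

T_C ≈ 317.9 K

T_H = 446 °C → 446 + 273.15 = 719.15 K.
From η = 1 − T_C/T_H, T_C = T_H·(1 − η) = 719.15 × (1 − 0.558) = 317.9 K.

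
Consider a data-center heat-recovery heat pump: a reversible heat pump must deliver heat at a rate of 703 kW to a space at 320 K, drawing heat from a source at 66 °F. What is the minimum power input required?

T_C = 66 °F → (66 − 32) × 5/9 = 18.89 °C = 292.04 K.
The Carnot heat-pump COP is COP_HP = T_H/(T_H − T_C) = 320.00/27.96 = 11.4445.
W = Q_H/COP_HP = 703/11.4445 = 61.4 kW.

Ẇ_in ≈ 61.4 kW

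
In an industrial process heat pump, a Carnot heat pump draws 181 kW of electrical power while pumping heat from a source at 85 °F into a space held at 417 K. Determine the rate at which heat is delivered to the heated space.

Q̇_H ≈ 660 kW

T_C = 85 °F → (85 − 32) × 5/9 = 29.44 °C = 302.59 K.
COP_HP = T_H/(T_H − T_C) = 417.00/114.41 = 3.6449.
Q_H = COP_HP · W = 3.6449 × 181 = 660 kW.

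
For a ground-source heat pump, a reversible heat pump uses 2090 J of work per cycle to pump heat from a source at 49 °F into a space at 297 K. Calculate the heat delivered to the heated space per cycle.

T_C = 49 °F → (49 − 32) × 5/9 = 9.44 °C = 282.59 K.
For a reversible heat pump, COP_HP = T_H/(T_H − T_C) = 297.00/14.41 = 20.6170.
Q_H = COP_HP · W = 20.6170 × 2090 = 43100 J.

Q_H ≈ 43100 J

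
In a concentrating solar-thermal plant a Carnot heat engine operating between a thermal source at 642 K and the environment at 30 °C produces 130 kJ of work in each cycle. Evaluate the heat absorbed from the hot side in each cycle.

T_C = 30 °C → 30 + 273.15 = 303.15 K.
Carnot efficiency: η = 1 − T_C/T_H = 1 − 303.15/642.00 = 0.5278.
Q_H = W/η = 130/0.5278 = 246 kJ.

Q_H ≈ 246 kJ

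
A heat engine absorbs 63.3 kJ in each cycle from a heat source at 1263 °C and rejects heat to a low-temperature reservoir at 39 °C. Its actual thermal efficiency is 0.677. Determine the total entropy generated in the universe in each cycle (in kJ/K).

T_H = 1263 °C → 1263 + 273.15 = 1536.15 K.
T_C = 39 °C → 39 + 273.15 = 312.15 K.
W = η·Q_H = 0.677 × 63.3 = 42.85 kJ, so Q_C = Q_H − W = 20.45 kJ.
Reservoir entropy changes: ΔS_H = −Q_H/T_H = −63.3/1536.15 = -0.04121 kJ/K and ΔS_C = +Q_C/T_C = 20.45/312.15 = 0.06550 kJ/K.
ΔS_univ = −Q_H/T_H + Q_C/T_C = 0.0243 kJ/K (> 0, since η = 0.677 < η_Carnot = 0.797).

ΔS_univ ≈ 0.0243 kJ/K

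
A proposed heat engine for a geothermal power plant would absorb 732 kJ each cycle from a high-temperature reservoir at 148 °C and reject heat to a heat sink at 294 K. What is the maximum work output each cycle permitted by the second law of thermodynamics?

W_max ≈ 221 kJ

T_H = 148 °C → 148 + 273.15 = 421.15 K.
No engine can exceed the Carnot limit: η_max = 1 − T_C/T_H = 1 − 294.00/421.15 = 0.3019.
W_max = η_max · Q_H = 0.3019 × 732 = 221 kJ.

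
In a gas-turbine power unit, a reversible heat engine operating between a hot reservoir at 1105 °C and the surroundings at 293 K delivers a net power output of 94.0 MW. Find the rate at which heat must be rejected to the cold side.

T_H = 1105 °C → 1105 + 273.15 = 1378.15 K.
For a reversible engine, η = 1 − T_C/T_H = 1 − 293.00/1378.15 = 0.7874.
Since Q_C/Q_H = T_C/T_H and Q_H = W/η, Q_C = W·T_C/(T_H − T_C) = 94.0 × 293.00/1085.15 = 25.38 MW.

Q̇_C ≈ 25.38 MW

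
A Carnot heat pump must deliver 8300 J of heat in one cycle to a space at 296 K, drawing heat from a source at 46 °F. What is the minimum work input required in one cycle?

W_in ≈ 423 J

T_C = 46 °F → (46 − 32) × 5/9 = 7.78 °C = 280.93 K.
The Carnot heat-pump COP is COP_HP = T_H/(T_H − T_C) = 296.00/15.07 = 19.6388.
W = Q_H/COP_HP = 8300/19.6388 = 423 J.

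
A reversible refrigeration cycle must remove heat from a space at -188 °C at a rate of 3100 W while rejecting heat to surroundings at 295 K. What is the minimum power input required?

T_C = -188 °C → -188 + 273.15 = 85.15 K.
COP_R = T_C/(T_H − T_C) = 85.15/209.85 = 0.4058.
W = Q_C/COP_R = 3100/0.4058 = 7640 W.

Ẇ_in ≈ 7640 W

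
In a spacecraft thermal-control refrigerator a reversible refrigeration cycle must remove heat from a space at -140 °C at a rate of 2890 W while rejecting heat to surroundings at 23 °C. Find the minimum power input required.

T_H = 23 °C → 23 + 273.15 = 296.15 K.
T_C = -140 °C → -140 + 273.15 = 133.15 K.
The reversible coefficient of performance is COP_R = T_C/(T_H − T_C) = 133.15/163.00 = 0.8169.
W = Q_C/COP_R = 2890/0.8169 = 3538 W.

Ẇ_in ≈ 3538 W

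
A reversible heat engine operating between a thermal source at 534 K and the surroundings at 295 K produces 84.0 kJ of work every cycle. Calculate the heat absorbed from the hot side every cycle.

Since the cycle is reversible, η = 1 − T_C/T_H = 1 − 295.00/534.00 = 0.4476.
Q_H = W/η = 84.0/0.4476 = 188 kJ.

Q_H ≈ 188 kJ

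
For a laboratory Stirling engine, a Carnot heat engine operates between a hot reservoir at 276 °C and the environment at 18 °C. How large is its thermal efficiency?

η ≈ 0.4698

T_H = 276 °C → 276 + 273.15 = 549.15 K.
T_C = 18 °C → 18 + 273.15 = 291.15 K.
The Carnot efficiency is η = 1 − T_C/T_H = 1 − 291.15/549.15 = 0.4698.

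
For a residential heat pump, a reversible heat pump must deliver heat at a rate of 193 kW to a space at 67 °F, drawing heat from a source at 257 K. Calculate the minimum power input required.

Ẇ_in ≈ 23.48 kW

T_H = 67 °F → (67 − 32) × 5/9 = 19.44 °C = 292.59 K.
Reversible heating COP: COP_HP = T_H/(T_H − T_C) = 292.59/35.59 = 8.2202.
W = Q_H/COP_HP = 193/8.2202 = 23.48 kW.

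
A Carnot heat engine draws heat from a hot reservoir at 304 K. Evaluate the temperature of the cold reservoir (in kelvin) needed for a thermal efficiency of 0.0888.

T_C ≈ 277 K

From η = 1 − T_C/T_H, T_C = T_H·(1 − η) = 304.00 × (1 − 0.0888) = 277 K.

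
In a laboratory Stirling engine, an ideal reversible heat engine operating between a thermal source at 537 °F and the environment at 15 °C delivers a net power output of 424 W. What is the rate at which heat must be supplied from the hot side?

Q̇_H ≈ 884 W

T_H = 537 °F → (537 − 32) × 5/9 = 280.56 °C = 553.71 K.
T_C = 15 °C → 15 + 273.15 = 288.15 K.
For a reversible engine, η = 1 − T_C/T_H = 1 − 288.15/553.71 = 0.4796.
Q_H = W/η = 424/0.4796 = 884 W.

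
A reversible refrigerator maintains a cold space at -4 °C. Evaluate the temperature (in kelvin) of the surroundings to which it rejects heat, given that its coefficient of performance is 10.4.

T_H ≈ 295 K

T_C = -4 °C → -4 + 273.15 = 269.15 K.
COP_R = T_C/(T_H − T_C) ⇒ T_H = T_C·(1 + 1/COP_R) = 269.15 × (1 + 1/10.4) = 295 K.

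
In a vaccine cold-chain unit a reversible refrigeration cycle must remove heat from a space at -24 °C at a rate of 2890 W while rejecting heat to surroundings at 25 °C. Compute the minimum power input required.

T_H = 25 °C → 25 + 273.15 = 298.15 K.
T_C = -24 °C → -24 + 273.15 = 249.15 K.
Carnot COP: COP_R = T_C/(T_H − T_C) = 249.15/49.00 = 5.0847.
W = Q_C/COP_R = 2890/5.0847 = 568.4 W.

Ẇ_in ≈ 568.4 W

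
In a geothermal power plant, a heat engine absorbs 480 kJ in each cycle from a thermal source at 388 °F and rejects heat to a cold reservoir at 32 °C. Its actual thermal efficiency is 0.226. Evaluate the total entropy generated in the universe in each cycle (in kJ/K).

ΔS_univ ≈ 0.1982 kJ/K

T_H = 388 °F → (388 − 32) × 5/9 = 197.78 °C = 470.93 K.
T_C = 32 °C → 32 + 273.15 = 305.15 K.
W = η·Q_H = 0.226 × 480 = 108.5 kJ, so Q_C = Q_H − W = 371.5 kJ.
Reservoir entropy changes: ΔS_H = −Q_H/T_H = −480/470.93 = -1.019 kJ/K and ΔS_C = +Q_C/T_C = 371.5/305.15 = 1.217 kJ/K.
ΔS_univ = −Q_H/T_H + Q_C/T_C = 0.1982 kJ/K (> 0, since η = 0.226 < η_Carnot = 0.352).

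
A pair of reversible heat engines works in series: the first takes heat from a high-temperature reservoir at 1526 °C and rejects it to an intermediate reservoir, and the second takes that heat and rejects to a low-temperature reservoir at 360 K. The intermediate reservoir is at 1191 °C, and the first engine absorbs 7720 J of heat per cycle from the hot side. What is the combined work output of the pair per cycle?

T_H = 1526 °C → 1526 + 273.15 = 1799.15 K.
Two reversible stages in series are equivalent to a single Carnot engine between T_H and T_C, so η_total = 1 − T_C/T_H = 1 − 360.00/1799.15 = 0.7999.
W_total = η_total · Q_H = 0.7999 × 7720 = 6180 J.

W_total ≈ 6180 J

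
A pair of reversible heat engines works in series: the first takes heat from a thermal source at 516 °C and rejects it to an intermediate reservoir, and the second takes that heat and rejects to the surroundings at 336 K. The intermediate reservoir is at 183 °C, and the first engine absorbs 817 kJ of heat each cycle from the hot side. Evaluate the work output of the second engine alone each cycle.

W₂ ≈ 124 kJ

T_H = 516 °C → 516 + 273.15 = 789.15 K.
T_m = 183 °C → 183 + 273.15 = 456.15 K.
Heat entering the second stage: Q_m = Q_H·(T_m/T_H) = 817 × 456.15/789.15 = 472 kJ.
Second-stage efficiency η₂ = 1 − T_C/T_m = 1 − 336.00/456.15 = 0.2634, so W₂ = η₂·Q_m = 124 kJ.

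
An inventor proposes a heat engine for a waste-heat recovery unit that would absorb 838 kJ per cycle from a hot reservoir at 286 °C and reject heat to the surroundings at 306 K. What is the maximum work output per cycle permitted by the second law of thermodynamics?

T_H = 286 °C → 286 + 273.15 = 559.15 K.
The second-law ceiling is the Carnot efficiency, η_max = 1 − T_C/T_H = 1 − 306.00/559.15 = 0.4527.
W_max = η_max · Q_H = 0.4527 × 838 = 379 kJ.

W_max ≈ 379 kJ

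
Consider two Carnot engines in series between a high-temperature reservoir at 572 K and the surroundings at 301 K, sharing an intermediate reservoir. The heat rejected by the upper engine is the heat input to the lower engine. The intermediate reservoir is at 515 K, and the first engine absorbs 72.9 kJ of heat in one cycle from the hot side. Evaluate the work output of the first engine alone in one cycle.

First-stage efficiency η₁ = 1 − T_m/T_H = 1 − 515.00/572.00 = 0.0997.
W₁ = η₁·Q_H = 0.0997 × 72.9 = 7.265 kJ.

W₁ ≈ 7.265 kJ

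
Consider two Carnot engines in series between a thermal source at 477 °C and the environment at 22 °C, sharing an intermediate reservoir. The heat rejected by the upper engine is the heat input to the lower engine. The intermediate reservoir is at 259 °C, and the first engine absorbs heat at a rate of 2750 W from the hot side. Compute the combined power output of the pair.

T_H = 477 °C → 477 + 273.15 = 750.15 K.
T_C = 22 °C → 22 + 273.15 = 295.15 K.
Two reversible stages in series are equivalent to a single Carnot engine between T_H and T_C, so η_total = 1 − T_C/T_H = 1 − 295.15/750.15 = 0.6065.
W_total = η_total · Q_H = 0.6065 × 2750 = 1668 W.

Ẇ_total ≈ 1668 W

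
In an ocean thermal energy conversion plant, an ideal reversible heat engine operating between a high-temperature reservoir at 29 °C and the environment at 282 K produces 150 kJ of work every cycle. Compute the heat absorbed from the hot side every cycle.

T_H = 29 °C → 29 + 273.15 = 302.15 K.
Carnot efficiency: η = 1 − T_C/T_H = 1 − 282.00/302.15 = 0.0667.
Q_H = W/η = 150/0.0667 = 2250 kJ.

Q_H ≈ 2250 kJ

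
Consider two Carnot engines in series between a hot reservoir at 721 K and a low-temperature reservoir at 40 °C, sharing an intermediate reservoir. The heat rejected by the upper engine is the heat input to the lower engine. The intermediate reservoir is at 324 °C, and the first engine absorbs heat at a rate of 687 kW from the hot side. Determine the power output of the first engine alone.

T_C = 40 °C → 40 + 273.15 = 313.15 K.
T_m = 324 °C → 324 + 273.15 = 597.15 K.
First-stage efficiency η₁ = 1 − T_m/T_H = 1 − 597.15/721.00 = 0.1718.
W₁ = η₁·Q_H = 0.1718 × 687 = 118 kW.

Ẇ₁ ≈ 118 kW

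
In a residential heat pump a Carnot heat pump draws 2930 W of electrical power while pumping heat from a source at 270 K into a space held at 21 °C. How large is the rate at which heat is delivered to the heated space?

Q̇_H ≈ 35690 W

T_H = 21 °C → 21 + 273.15 = 294.15 K.
For a reversible heat pump, COP_HP = T_H/(T_H − T_C) = 294.15/24.15 = 12.1801.
Q_H = COP_HP · W = 12.1801 × 2930 = 35690 W.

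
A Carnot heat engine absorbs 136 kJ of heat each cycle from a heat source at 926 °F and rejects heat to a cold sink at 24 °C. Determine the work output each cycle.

W ≈ 83.5 kJ

T_H = 926 °F → (926 − 32) × 5/9 = 496.67 °C = 769.82 K.
T_C = 24 °C → 24 + 273.15 = 297.15 K.
Since the cycle is reversible, η = 1 − T_C/T_H = 1 − 297.15/769.82 = 0.6140.
W = η·Q_H = 0.6140 × 136 = 83.5 kJ.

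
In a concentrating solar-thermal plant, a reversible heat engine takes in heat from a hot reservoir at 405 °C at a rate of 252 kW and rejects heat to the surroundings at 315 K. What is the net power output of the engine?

Ẇ ≈ 134.9 kW

T_H = 405 °C → 405 + 273.15 = 678.15 K.
The Carnot efficiency is η = 1 − T_C/T_H = 1 − 315.00/678.15 = 0.5355.
W = η·Q_H = 0.5355 × 252 = 134.9 kW.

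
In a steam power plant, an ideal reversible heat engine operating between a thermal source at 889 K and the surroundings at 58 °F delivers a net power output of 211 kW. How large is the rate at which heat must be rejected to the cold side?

Q̇_C ≈ 101 kW

T_C = 58 °F → (58 − 32) × 5/9 = 14.44 °C = 287.59 K.
For a reversible engine, η = 1 − T_C/T_H = 1 − 287.59/889.00 = 0.6765.
Since Q_C/Q_H = T_C/T_H and Q_H = W/η, Q_C = W·T_C/(T_H − T_C) = 211 × 287.59/601.41 = 101 kW.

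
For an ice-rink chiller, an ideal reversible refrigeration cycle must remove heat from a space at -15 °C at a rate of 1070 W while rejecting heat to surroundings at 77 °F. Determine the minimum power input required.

Ẇ_in ≈ 166 W

T_H = 77 °F → (77 − 32) × 5/9 = 25.00 °C = 298.15 K.
T_C = -15 °C → -15 + 273.15 = 258.15 K.
For a reversible refrigerator, COP_R = T_C/(T_H − T_C) = 258.15/40.00 = 6.4537.
W = Q_C/COP_R = 1070/6.4537 = 166 W.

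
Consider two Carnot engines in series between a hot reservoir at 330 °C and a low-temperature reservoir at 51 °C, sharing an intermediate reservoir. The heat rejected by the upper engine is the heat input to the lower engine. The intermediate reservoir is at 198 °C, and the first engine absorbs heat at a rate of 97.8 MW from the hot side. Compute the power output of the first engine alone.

Ẇ₁ ≈ 21.4 MW

T_H = 330 °C → 330 + 273.15 = 603.15 K.
T_C = 51 °C → 51 + 273.15 = 324.15 K.
T_m = 198 °C → 198 + 273.15 = 471.15 K.
First-stage efficiency η₁ = 1 − T_m/T_H = 1 − 471.15/603.15 = 0.2189.
W₁ = η₁·Q_H = 0.2189 × 97.8 = 21.4 MW.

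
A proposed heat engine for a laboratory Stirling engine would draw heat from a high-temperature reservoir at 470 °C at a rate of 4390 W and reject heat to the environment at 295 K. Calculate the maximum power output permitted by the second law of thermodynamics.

T_H = 470 °C → 470 + 273.15 = 743.15 K.
By the Carnot theorem, η_max = 1 − T_C/T_H = 1 − 295.00/743.15 = 0.6030.
W_max = η_max · Q_H = 0.6030 × 4390 = 2650 W.

Ẇ_max ≈ 2650 W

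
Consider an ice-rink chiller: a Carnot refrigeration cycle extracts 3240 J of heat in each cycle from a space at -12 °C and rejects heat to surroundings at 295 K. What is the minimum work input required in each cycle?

T_C = -12 °C → -12 + 273.15 = 261.15 K.
Carnot COP: COP_R = T_C/(T_H − T_C) = 261.15/33.85 = 7.7149.
W = Q_C/COP_R = 3240/7.7149 = 420 J.

W_in ≈ 420 J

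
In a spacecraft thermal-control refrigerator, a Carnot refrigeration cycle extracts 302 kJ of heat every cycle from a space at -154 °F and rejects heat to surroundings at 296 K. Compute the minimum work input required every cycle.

W_in ≈ 224 kJ

T_C = -154 °F → (-154 − 32) × 5/9 = -103.33 °C = 169.82 K.
Carnot COP: COP_R = T_C/(T_H − T_C) = 169.82/126.18 = 1.3458.
W = Q_C/COP_R = 302/1.3458 = 224 kJ.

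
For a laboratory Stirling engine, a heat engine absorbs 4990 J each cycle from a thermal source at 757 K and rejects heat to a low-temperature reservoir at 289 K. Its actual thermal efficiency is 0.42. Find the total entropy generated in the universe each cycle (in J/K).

W = η·Q_H = 0.42 × 4990 = 2096 J, so Q_C = Q_H − W = 2894 J.
Entropy balance on the reservoirs: −Q_H/T_H = -6.592 J/K, +Q_C/T_C = 10.01 J/K.
ΔS_univ = −Q_H/T_H + Q_C/T_C = 3.423 J/K (> 0, since η = 0.42 < η_Carnot = 0.618).

ΔS_univ ≈ 3.423 J/K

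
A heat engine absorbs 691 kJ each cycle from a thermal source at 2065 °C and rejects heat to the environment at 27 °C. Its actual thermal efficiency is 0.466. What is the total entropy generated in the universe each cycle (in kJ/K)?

ΔS_univ ≈ 0.934 kJ/K

T_H = 2065 °C → 2065 + 273.15 = 2338.15 K.
T_C = 27 °C → 27 + 273.15 = 300.15 K.
W = η·Q_H = 0.466 × 691 = 322.0 kJ, so Q_C = Q_H − W = 369.0 kJ.
Reservoir entropy changes: ΔS_H = −Q_H/T_H = −691/2338.15 = -0.2955 kJ/K and ΔS_C = +Q_C/T_C = 369.0/300.15 = 1.229 kJ/K.
ΔS_univ = −Q_H/T_H + Q_C/T_C = 0.934 kJ/K (> 0, since η = 0.466 < η_Carnot = 0.872).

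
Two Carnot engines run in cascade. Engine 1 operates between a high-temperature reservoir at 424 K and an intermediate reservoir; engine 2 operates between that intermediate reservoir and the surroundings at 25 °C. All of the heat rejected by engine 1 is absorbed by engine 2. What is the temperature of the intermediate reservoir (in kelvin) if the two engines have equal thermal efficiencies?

T_m ≈ 355.5 K

T_C = 25 °C → 25 + 273.15 = 298.15 K.
Equal efficiencies require 1 − T_m/T_H = 1 − T_C/T_m, i.e. T_m/T_H = T_C/T_m, so T_m = √(T_H·T_C) = √(424.00 × 298.15) = 355.5 K.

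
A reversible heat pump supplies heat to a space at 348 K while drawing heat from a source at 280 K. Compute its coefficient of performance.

COP_HP ≈ 5.118

COP_HP = T_H/(T_H − T_C) = 348.00/(348.00 − 280.00) = 5.118.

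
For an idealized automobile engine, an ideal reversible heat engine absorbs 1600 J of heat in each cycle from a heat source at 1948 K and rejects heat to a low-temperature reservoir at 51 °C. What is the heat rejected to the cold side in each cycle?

Q_C ≈ 266.2 J

T_C = 51 °C → 51 + 273.15 = 324.15 K.
η_rev = 1 − T_C/T_H = 1 − 324.15/1948.00 = 0.8336.
For a reversible cycle Q_C/Q_H = T_C/T_H, so Q_C = 1600 × 324.15/1948.00 = 266.2 J.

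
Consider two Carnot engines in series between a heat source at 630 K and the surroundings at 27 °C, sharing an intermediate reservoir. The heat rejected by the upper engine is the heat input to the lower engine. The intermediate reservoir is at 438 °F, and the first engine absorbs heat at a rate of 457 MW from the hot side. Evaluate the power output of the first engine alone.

Ẇ₁ ≈ 95.2 MW

T_C = 27 °C → 27 + 273.15 = 300.15 K.
T_m = 438 °F → (438 − 32) × 5/9 = 225.56 °C = 498.71 K.
First-stage efficiency η₁ = 1 − T_m/T_H = 1 − 498.71/630.00 = 0.2084.
W₁ = η₁·Q_H = 0.2084 × 457 = 95.2 MW.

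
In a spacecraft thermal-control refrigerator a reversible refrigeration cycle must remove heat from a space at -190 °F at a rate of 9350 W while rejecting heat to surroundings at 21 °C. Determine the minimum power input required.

Ẇ_in ≈ 9010 W

T_H = 21 °C → 21 + 273.15 = 294.15 K.
T_C = -190 °F → (-190 − 32) × 5/9 = -123.33 °C = 149.82 K.
COP_R = T_C/(T_H − T_C) = 149.82/144.33 = 1.0380.
W = Q_C/COP_R = 9350/1.0380 = 9010 W.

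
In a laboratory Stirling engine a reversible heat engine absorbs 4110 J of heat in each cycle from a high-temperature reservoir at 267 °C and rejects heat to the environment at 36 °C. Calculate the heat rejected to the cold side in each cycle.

Q_C ≈ 2352 J

T_H = 267 °C → 267 + 273.15 = 540.15 K.
T_C = 36 °C → 36 + 273.15 = 309.15 K.
η_rev = 1 − T_C/T_H = 1 − 309.15/540.15 = 0.4277.
For a reversible cycle Q_C/Q_H = T_C/T_H, so Q_C = 4110 × 309.15/540.15 = 2352 J.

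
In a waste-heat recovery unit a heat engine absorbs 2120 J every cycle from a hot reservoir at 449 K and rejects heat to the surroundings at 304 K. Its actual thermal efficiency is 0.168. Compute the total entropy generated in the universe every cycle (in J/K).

W = η·Q_H = 0.168 × 2120 = 356.2 J, so Q_C = Q_H − W = 1764 J.
Reservoir entropy changes: ΔS_H = −Q_H/T_H = −2120/449.00 = -4.722 J/K and ΔS_C = +Q_C/T_C = 1764/304.00 = 5.802 J/K.
ΔS_univ = −Q_H/T_H + Q_C/T_C = 1.08 J/K (> 0, since η = 0.168 < η_Carnot = 0.323).

ΔS_univ ≈ 1.08 J/K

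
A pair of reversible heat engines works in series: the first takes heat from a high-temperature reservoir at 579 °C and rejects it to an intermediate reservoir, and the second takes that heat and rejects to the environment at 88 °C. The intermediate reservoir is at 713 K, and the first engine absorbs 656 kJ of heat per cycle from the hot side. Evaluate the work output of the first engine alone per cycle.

W₁ ≈ 107 kJ

T_H = 579 °C → 579 + 273.15 = 852.15 K.
T_C = 88 °C → 88 + 273.15 = 361.15 K.
First-stage efficiency η₁ = 1 − T_m/T_H = 1 − 713.00/852.15 = 0.1633.
W₁ = η₁·Q_H = 0.1633 × 656 = 107 kJ.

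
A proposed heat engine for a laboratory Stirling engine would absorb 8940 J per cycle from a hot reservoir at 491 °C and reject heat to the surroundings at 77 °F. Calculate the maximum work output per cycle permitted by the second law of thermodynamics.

T_H = 491 °C → 491 + 273.15 = 764.15 K.
T_C = 77 °F → (77 − 32) × 5/9 = 25.00 °C = 298.15 K.
The second-law ceiling is the Carnot efficiency, η_max = 1 − T_C/T_H = 1 − 298.15/764.15 = 0.6098.
W_max = η_max · Q_H = 0.6098 × 8940 = 5450 J.

W_max ≈ 5450 J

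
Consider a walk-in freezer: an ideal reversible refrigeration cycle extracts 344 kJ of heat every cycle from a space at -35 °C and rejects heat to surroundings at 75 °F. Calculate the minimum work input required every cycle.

T_H = 75 °F → (75 − 32) × 5/9 = 23.89 °C = 297.04 K.
T_C = -35 °C → -35 + 273.15 = 238.15 K.
For a reversible refrigerator, COP_R = T_C/(T_H − T_C) = 238.15/58.89 = 4.0441.
W = Q_C/COP_R = 344/4.0441 = 85.06 kJ.

W_in ≈ 85.06 kJ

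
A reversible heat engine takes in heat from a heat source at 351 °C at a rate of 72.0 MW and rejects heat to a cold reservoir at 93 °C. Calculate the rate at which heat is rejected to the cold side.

Q̇_C ≈ 42.2 MW

T_H = 351 °C → 351 + 273.15 = 624.15 K.
T_C = 93 °C → 93 + 273.15 = 366.15 K.
For a reversible engine, η = 1 − T_C/T_H = 1 − 366.15/624.15 = 0.4134.
For a reversible cycle Q_C/Q_H = T_C/T_H, so Q_C = 72.0 × 366.15/624.15 = 42.2 MW.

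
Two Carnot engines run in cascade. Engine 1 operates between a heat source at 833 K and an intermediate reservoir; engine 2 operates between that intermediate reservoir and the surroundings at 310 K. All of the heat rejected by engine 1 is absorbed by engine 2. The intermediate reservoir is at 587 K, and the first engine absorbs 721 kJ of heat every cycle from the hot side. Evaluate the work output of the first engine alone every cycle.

W₁ ≈ 213 kJ

First-stage efficiency η₁ = 1 − T_m/T_H = 1 − 587.00/833.00 = 0.2953.
W₁ = η₁·Q_H = 0.2953 × 721 = 213 kJ.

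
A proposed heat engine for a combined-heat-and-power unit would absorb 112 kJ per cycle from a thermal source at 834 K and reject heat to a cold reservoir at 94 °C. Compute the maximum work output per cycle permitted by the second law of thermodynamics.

T_C = 94 °C → 94 + 273.15 = 367.15 K.
By the Carnot theorem, η_max = 1 − T_C/T_H = 1 − 367.15/834.00 = 0.5598.
W_max = η_max · Q_H = 0.5598 × 112 = 62.7 kJ.

W_max ≈ 62.7 kJ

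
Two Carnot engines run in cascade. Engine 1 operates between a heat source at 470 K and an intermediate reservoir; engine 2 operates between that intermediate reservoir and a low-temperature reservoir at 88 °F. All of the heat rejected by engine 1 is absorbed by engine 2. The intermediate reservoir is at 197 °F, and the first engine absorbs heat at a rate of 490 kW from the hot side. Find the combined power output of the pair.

T_C = 88 °F → (88 − 32) × 5/9 = 31.11 °C = 304.26 K.
Two reversible stages in series are equivalent to a single Carnot engine between T_H and T_C, so η_total = 1 − T_C/T_H = 1 − 304.26/470.00 = 0.3526.
W_total = η_total · Q_H = 0.3526 × 490 = 173 kW.

Ẇ_total ≈ 173 kW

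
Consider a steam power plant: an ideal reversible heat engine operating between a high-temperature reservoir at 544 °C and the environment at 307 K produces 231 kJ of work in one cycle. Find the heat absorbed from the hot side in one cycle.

T_H = 544 °C → 544 + 273.15 = 817.15 K.
For a reversible engine, η = 1 − T_C/T_H = 1 − 307.00/817.15 = 0.6243.
Q_H = W/η = 231/0.6243 = 370.0 kJ.

Q_H ≈ 370.0 kJ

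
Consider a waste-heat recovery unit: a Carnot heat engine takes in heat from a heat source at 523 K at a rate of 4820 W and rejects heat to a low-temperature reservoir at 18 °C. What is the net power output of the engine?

Ẇ ≈ 2140 W

T_C = 18 °C → 18 + 273.15 = 291.15 K.
For a reversible engine, η = 1 − T_C/T_H = 1 − 291.15/523.00 = 0.4433.
W = η·Q_H = 0.4433 × 4820 = 2140 W.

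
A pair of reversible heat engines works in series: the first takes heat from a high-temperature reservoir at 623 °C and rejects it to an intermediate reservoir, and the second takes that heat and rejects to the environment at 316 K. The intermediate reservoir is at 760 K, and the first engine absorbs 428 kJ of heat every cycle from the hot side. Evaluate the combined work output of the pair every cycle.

W_total ≈ 277 kJ

T_H = 623 °C → 623 + 273.15 = 896.15 K.
Two reversible stages in series are equivalent to a single Carnot engine between T_H and T_C, so η_total = 1 − T_C/T_H = 1 − 316.00/896.15 = 0.6474.
W_total = η_total · Q_H = 0.6474 × 428 = 277 kJ.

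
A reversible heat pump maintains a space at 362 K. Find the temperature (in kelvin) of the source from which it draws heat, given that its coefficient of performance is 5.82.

T_C ≈ 300 K

COP_HP = T_H/(T_H − T_C) ⇒ T_C = T_H·(COP_HP − 1)/COP_HP = 362.00 × (5.82 − 1)/5.82 = 300 K.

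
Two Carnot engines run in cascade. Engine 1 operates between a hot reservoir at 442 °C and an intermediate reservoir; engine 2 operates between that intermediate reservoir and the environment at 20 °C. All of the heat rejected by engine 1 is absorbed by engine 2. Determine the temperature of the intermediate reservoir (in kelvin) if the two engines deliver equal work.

T_m ≈ 504 K

T_H = 442 °C → 442 + 273.15 = 715.15 K.
T_C = 20 °C → 20 + 273.15 = 293.15 K.
For reversible stages Q_m = Q_H·(T_m/T_H). Setting W₁ = Q_H(1 − T_m/T_H) equal to W₂ = Q_m(1 − T_C/T_m) = Q_H·(T_m − T_C)/T_H gives T_H − T_m = T_m − T_C, so T_m = (T_H + T_C)/2 = (715.15 + 293.15)/2 = 504 K.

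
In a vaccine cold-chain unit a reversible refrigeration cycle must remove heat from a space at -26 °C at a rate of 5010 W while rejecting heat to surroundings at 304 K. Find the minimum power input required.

T_C = -26 °C → -26 + 273.15 = 247.15 K.
The reversible coefficient of performance is COP_R = T_C/(T_H − T_C) = 247.15/56.85 = 4.3474.
W = Q_C/COP_R = 5010/4.3474 = 1152 W.

Ẇ_in ≈ 1152 W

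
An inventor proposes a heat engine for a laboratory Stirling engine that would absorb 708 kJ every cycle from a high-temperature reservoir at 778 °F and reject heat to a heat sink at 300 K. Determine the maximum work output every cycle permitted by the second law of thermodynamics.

W_max ≈ 399 kJ

T_H = 778 °F → (778 − 32) × 5/9 = 414.44 °C = 687.59 K.
No engine can exceed the Carnot limit: η_max = 1 − T_C/T_H = 1 − 300.00/687.59 = 0.5637.
W_max = η_max · Q_H = 0.5637 × 708 = 399 kJ.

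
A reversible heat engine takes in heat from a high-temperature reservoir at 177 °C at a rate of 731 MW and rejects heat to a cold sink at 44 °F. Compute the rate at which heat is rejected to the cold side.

Q̇_C ≈ 454 MW

T_H = 177 °C → 177 + 273.15 = 450.15 K.
T_C = 44 °F → (44 − 32) × 5/9 = 6.67 °C = 279.82 K.
Since the cycle is reversible, η = 1 − T_C/T_H = 1 − 279.82/450.15 = 0.3784.
For a reversible cycle Q_C/Q_H = T_C/T_H, so Q_C = 731 × 279.82/450.15 = 454 MW.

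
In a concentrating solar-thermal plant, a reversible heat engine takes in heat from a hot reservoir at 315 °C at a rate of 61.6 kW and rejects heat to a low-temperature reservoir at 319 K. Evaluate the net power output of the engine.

Ẇ ≈ 28.2 kW

T_H = 315 °C → 315 + 273.15 = 588.15 K.
For a reversible engine, η = 1 − T_C/T_H = 1 − 319.00/588.15 = 0.4576.
W = η·Q_H = 0.4576 × 61.6 = 28.2 kW.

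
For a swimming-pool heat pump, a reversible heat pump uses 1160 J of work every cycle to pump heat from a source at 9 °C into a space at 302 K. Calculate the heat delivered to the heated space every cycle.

Q_H ≈ 17650 J

T_C = 9 °C → 9 + 273.15 = 282.15 K.
For a reversible heat pump, COP_HP = T_H/(T_H − T_C) = 302.00/19.85 = 15.2141.
Q_H = COP_HP · W = 15.2141 × 1160 = 17650 J.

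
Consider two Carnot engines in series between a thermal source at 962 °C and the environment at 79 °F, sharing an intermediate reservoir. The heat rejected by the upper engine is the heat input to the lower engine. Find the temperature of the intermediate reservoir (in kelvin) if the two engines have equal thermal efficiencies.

T_m ≈ 608 K

T_H = 962 °C → 962 + 273.15 = 1235.15 K.
T_C = 79 °F → (79 − 32) × 5/9 = 26.11 °C = 299.26 K.
Equal efficiencies require 1 − T_m/T_H = 1 − T_C/T_m, i.e. T_m/T_H = T_C/T_m, so T_m = √(T_H·T_C) = √(1235.15 × 299.26) = 608 K.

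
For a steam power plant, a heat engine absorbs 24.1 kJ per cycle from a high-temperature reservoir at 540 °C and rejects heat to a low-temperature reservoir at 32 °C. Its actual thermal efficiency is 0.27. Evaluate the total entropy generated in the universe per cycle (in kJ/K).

T_H = 540 °C → 540 + 273.15 = 813.15 K.
T_C = 32 °C → 32 + 273.15 = 305.15 K.
W = η·Q_H = 0.27 × 24.1 = 6.507 kJ, so Q_C = Q_H − W = 17.59 kJ.
Entropy balance on the reservoirs: −Q_H/T_H = -0.02964 kJ/K, +Q_C/T_C = 0.05765 kJ/K.
ΔS_univ = −Q_H/T_H + Q_C/T_C = 0.0280 kJ/K (> 0, since η = 0.27 < η_Carnot = 0.625).

ΔS_univ ≈ 0.0280 kJ/K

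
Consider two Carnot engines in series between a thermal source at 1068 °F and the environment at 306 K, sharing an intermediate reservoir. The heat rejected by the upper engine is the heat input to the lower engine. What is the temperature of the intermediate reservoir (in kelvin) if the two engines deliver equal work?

T_H = 1068 °F → (1068 − 32) × 5/9 = 575.56 °C = 848.71 K.
For reversible stages Q_m = Q_H·(T_m/T_H). Setting W₁ = Q_H(1 − T_m/T_H) equal to W₂ = Q_m(1 − T_C/T_m) = Q_H·(T_m − T_C)/T_H gives T_H − T_m = T_m − T_C, so T_m = (T_H + T_C)/2 = (848.71 + 306.00)/2 = 577 K.

T_m ≈ 577 K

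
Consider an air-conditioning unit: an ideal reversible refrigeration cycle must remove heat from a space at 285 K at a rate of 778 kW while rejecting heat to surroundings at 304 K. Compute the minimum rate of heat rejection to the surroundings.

Q̇_H ≈ 830 kW

For a reversible cycle Q_H/Q_C = T_H/T_C, so Q_H = Q_C·T_H/T_C = 778 × 304.00/285.00 = 830 kW.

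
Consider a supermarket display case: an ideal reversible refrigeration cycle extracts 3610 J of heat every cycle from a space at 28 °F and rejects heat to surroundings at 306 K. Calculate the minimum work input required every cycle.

T_C = 28 °F → (28 − 32) × 5/9 = -2.22 °C = 270.93 K.
Carnot COP: COP_R = T_C/(T_H − T_C) = 270.93/35.07 = 7.7249.
W = Q_C/COP_R = 3610/7.7249 = 467 J.

W_in ≈ 467 J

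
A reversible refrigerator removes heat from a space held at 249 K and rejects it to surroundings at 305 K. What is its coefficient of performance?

Carnot COP: COP_R = T_C/(T_H − T_C) = 249.00/(305.00 − 249.00) = 4.45.

COP_R ≈ 4.45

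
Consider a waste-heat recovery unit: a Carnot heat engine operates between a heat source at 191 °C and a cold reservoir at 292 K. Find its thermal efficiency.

T_H = 191 °C → 191 + 273.15 = 464.15 K.
Carnot efficiency: η = 1 − T_C/T_H = 1 − 292.00/464.15 = 0.371.

η ≈ 0.371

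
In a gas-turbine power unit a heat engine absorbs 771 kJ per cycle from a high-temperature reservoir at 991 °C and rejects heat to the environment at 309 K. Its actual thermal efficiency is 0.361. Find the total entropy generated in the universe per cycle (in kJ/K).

T_H = 991 °C → 991 + 273.15 = 1264.15 K.
W = η·Q_H = 0.361 × 771 = 278.3 kJ, so Q_C = Q_H − W = 492.7 kJ.
Entropy balance on the reservoirs: −Q_H/T_H = -0.6099 kJ/K, +Q_C/T_C = 1.594 kJ/K.
ΔS_univ = −Q_H/T_H + Q_C/T_C = 0.9845 kJ/K (> 0, since η = 0.361 < η_Carnot = 0.756).

ΔS_univ ≈ 0.9845 kJ/K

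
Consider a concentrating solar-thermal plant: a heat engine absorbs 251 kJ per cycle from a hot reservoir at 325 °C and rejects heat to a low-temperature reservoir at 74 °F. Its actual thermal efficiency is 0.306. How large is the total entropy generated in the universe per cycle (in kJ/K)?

ΔS_univ ≈ 0.168 kJ/K

T_H = 325 °C → 325 + 273.15 = 598.15 K.
T_C = 74 °F → (74 − 32) × 5/9 = 23.33 °C = 296.48 K.
W = η·Q_H = 0.306 × 251 = 76.81 kJ, so Q_C = Q_H − W = 174.2 kJ.
Reservoir entropy changes: ΔS_H = −Q_H/T_H = −251/598.15 = -0.4196 kJ/K and ΔS_C = +Q_C/T_C = 174.2/296.48 = 0.5875 kJ/K.
ΔS_univ = −Q_H/T_H + Q_C/T_C = 0.168 kJ/K (> 0, since η = 0.306 < η_Carnot = 0.504).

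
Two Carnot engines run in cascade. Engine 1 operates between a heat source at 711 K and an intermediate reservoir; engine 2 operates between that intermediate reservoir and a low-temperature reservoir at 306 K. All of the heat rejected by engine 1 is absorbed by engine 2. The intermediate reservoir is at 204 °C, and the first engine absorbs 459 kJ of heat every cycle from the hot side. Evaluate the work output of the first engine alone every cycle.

W₁ ≈ 151 kJ

T_m = 204 °C → 204 + 273.15 = 477.15 K.
First-stage efficiency η₁ = 1 − T_m/T_H = 1 − 477.15/711.00 = 0.3289.
W₁ = η₁·Q_H = 0.3289 × 459 = 151 kJ.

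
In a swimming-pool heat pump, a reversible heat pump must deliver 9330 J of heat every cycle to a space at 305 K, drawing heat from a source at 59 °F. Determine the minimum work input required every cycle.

W_in ≈ 515 J

T_C = 59 °F → (59 − 32) × 5/9 = 15.00 °C = 288.15 K.
The Carnot heat-pump COP is COP_HP = T_H/(T_H − T_C) = 305.00/16.85 = 18.1009.
W = Q_H/COP_HP = 9330/18.1009 = 515 J.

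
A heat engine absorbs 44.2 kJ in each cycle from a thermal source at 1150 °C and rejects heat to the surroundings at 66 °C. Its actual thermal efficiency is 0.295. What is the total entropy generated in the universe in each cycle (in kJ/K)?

T_H = 1150 °C → 1150 + 273.15 = 1423.15 K.
T_C = 66 °C → 66 + 273.15 = 339.15 K.
W = η·Q_H = 0.295 × 44.2 = 13.04 kJ, so Q_C = Q_H − W = 31.16 kJ.
The hot reservoir loses entropy Q_H/T_H = 44.2/1423.15 = 0.03106 kJ/K; the cold reservoir gains Q_C/T_C = 31.16/339.15 = 0.09188 kJ/K.
ΔS_univ = −Q_H/T_H + Q_C/T_C = 0.06082 kJ/K (> 0, since η = 0.295 < η_Carnot = 0.762).

ΔS_univ ≈ 0.06082 kJ/K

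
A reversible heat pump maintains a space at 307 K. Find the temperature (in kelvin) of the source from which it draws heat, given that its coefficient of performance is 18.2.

COP_HP = T_H/(T_H − T_C) ⇒ T_C = T_H·(COP_HP − 1)/COP_HP = 307.00 × (18.2 − 1)/18.2 = 290 K.

T_C ≈ 290 K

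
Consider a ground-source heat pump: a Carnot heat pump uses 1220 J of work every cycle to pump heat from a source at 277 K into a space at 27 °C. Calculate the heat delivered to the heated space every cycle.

Q_H ≈ 15800 J

T_H = 27 °C → 27 + 273.15 = 300.15 K.
Reversible heating COP: COP_HP = T_H/(T_H − T_C) = 300.15/23.15 = 12.9654.
Q_H = COP_HP · W = 12.9654 × 1220 = 15800 J.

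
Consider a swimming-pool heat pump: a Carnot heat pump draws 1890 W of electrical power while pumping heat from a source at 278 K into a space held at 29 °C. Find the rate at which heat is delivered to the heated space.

T_H = 29 °C → 29 + 273.15 = 302.15 K.
For a reversible heat pump, COP_HP = T_H/(T_H − T_C) = 302.15/24.15 = 12.5114.
Q_H = COP_HP · W = 12.5114 × 1890 = 23600 W.

Q̇_H ≈ 23600 W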